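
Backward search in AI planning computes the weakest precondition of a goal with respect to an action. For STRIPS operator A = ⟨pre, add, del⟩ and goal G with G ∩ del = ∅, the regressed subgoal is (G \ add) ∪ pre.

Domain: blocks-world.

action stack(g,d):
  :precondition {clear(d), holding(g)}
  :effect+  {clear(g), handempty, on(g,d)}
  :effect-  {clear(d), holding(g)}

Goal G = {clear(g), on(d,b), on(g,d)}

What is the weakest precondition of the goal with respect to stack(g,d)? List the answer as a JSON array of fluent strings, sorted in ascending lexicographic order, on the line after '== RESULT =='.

Compute (G \ add) ∪ pre:
  G ∩ del = {}  (empty — regression defined)
  G \ add = {clear(g), on(d,b), on(g,d)} \ {clear(g), handempty, on(g,d)} = {on(d,b)}
  ∪ pre   = {on(d,b)} ∪ {clear(d), holding(g)}
          = {clear(d), holding(g), on(d,b)}

== RESULT ==
["clear(d)", "holding(g)", "on(d,b)"]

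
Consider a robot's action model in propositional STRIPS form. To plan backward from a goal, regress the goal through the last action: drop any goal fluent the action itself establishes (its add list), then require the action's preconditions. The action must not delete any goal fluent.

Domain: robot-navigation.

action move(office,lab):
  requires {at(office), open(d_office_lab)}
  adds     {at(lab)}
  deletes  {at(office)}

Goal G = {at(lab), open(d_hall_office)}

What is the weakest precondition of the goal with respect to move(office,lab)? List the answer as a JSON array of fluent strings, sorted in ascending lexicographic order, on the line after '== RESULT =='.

Regress:
  G ∩ del = {}  (empty — regression defined)
  G \ add = {at(lab), open(d_hall_office)} \ {at(lab)} = {open(d_hall_office)}
  ∪ pre   = {open(d_hall_office)} ∪ {at(office), open(d_office_lab)}
          = {at(office), open(d_hall_office), open(d_office_lab)}

== RESULT ==
["at(office)", "open(d_hall_office)", "open(d_office_lab)"]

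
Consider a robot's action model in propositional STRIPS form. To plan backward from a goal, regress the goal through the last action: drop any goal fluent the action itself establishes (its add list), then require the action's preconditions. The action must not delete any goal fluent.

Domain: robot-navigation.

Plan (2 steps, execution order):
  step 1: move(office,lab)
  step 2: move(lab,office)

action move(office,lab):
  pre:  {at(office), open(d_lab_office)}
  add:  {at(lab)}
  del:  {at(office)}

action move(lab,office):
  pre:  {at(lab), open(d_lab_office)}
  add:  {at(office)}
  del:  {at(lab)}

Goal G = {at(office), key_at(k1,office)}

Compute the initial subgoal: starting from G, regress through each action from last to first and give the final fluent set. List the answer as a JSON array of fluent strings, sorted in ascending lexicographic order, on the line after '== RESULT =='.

Regress step by step:
  through step 2 (move(lab,office)): drop {at(office)}, keep {key_at(k1,office)}, require {at(lab), open(d_lab_office)}
    → {at(lab), key_at(k1,office), open(d_lab_office)}
  through step 1 (move(office,lab)): drop {at(lab)}, keep {key_at(k1,office), open(d_lab_office)}, require {at(office), open(d_lab_office)}
    → {at(office), key_at(k1,office), open(d_lab_office)}

== RESULT ==
["at(office)", "key_at(k1,office)", "open(d_lab_office)"]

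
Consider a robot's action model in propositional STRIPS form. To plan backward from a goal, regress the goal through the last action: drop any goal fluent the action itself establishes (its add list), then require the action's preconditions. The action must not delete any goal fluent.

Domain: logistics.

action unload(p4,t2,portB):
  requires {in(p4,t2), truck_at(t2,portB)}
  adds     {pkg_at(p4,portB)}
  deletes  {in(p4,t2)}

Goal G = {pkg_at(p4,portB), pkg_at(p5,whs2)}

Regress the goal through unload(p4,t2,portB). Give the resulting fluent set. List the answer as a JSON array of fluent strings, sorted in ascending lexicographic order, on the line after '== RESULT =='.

Compute (G \ add) ∪ pre:
  G ∩ del = {}  (empty — regression defined)
  G \ add = {pkg_at(p4,portB), pkg_at(p5,whs2)} \ {pkg_at(p4,portB)} = {pkg_at(p5,whs2)}
  ∪ pre   = {pkg_at(p5,whs2)} ∪ {in(p4,t2), truck_at(t2,portB)}
          = {in(p4,t2), pkg_at(p5,whs2), truck_at(t2,portB)}

== RESULT ==
["in(p4,t2)", "pkg_at(p5,whs2)", "truck_at(t2,portB)"]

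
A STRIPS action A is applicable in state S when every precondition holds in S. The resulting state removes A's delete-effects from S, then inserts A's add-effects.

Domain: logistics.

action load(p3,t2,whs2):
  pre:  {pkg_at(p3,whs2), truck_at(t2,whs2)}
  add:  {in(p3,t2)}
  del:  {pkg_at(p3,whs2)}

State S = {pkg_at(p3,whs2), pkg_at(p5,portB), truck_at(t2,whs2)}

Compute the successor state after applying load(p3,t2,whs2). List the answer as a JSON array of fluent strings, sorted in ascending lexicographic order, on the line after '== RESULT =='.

Progress:
  pre ⊆ S: {pkg_at(p3,whs2), truck_at(t2,whs2)} ⊆ S  — applicable
  S \ del = {pkg_at(p5,portB), truck_at(t2,whs2)}
  ∪ add   = {in(p3,t2), pkg_at(p5,portB), truck_at(t2,whs2)}

== RESULT ==
["in(p3,t2)", "pkg_at(p5,portB)", "truck_at(t2,whs2)"]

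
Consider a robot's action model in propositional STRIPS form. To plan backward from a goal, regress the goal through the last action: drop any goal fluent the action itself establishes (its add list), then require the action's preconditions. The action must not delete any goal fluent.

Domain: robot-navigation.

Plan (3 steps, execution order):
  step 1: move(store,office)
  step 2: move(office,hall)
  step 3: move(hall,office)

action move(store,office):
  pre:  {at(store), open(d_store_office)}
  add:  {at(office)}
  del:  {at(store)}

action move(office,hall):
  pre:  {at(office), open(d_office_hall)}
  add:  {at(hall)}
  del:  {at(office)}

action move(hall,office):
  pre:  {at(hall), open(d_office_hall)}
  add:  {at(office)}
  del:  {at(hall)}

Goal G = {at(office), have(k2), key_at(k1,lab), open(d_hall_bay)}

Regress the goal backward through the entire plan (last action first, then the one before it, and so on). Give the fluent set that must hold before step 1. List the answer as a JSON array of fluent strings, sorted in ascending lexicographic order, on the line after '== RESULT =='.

Regress step by step:
  through step 3 (move(hall,office)): drop {at(office)}, keep {have(k2), key_at(k1,lab), open(d_hall_bay)}, require {at(hall), open(d_office_hall)}
    → {at(hall), have(k2), key_at(k1,lab), open(d_hall_bay), open(d_office_hall)}
  through step 2 (move(office,hall)): drop {at(hall)}, keep {have(k2), key_at(k1,lab), open(d_hall_bay), open(d_office_hall)}, require {at(office), open(d_office_hall)}
    → {at(office), have(k2), key_at(k1,lab), open(d_hall_bay), open(d_office_hall)}
  through step 1 (move(store,office)): drop {at(office)}, keep {have(k2), key_at(k1,lab), open(d_hall_bay), open(d_office_hall)}, require {at(store), open(d_store_office)}
    → {at(store), have(k2), key_at(k1,lab), open(d_hall_bay), open(d_office_hall), open(d_store_office)}

== RESULT ==
["at(store)", "have(k2)", "key_at(k1,lab)", "open(d_hall_bay)", "open(d_office_hall)", "open(d_store_office)"]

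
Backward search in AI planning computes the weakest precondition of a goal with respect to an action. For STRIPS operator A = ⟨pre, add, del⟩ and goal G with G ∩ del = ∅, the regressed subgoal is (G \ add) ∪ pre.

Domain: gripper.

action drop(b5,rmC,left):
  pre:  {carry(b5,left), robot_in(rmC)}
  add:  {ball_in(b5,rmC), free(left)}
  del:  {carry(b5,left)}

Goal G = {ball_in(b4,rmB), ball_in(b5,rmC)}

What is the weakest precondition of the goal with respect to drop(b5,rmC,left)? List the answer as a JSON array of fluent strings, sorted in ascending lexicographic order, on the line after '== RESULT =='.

Compute (G \ add) ∪ pre:
  G ∩ del = {}  (empty — regression defined)
  G \ add = {ball_in(b4,rmB), ball_in(b5,rmC)} \ {ball_in(b5,rmC), free(left)} = {ball_in(b4,rmB)}
  ∪ pre   = {ball_in(b4,rmB)} ∪ {carry(b5,left), robot_in(rmC)}
          = {ball_in(b4,rmB), carry(b5,left), robot_in(rmC)}

== RESULT ==
["ball_in(b4,rmB)", "carry(b5,left)", "robot_in(rmC)"]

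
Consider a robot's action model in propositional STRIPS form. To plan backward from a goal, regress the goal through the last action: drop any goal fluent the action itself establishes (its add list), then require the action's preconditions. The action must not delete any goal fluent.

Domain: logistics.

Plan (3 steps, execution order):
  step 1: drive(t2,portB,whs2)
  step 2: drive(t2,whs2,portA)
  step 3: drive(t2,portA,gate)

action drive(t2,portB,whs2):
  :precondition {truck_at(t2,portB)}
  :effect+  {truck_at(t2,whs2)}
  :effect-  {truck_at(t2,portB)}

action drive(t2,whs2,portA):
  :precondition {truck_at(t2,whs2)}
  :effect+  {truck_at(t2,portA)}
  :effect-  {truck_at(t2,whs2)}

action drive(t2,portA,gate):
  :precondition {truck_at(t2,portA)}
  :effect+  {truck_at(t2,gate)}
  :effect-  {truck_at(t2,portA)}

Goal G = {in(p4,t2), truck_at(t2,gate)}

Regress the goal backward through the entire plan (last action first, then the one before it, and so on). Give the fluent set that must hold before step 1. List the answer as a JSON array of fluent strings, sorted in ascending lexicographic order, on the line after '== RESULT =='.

Regress step by step:
  through step 3 (drive(t2,portA,gate)): drop {truck_at(t2,gate)}, keep {in(p4,t2)}, require {truck_at(t2,portA)}
    → {in(p4,t2), truck_at(t2,portA)}
  through step 2 (drive(t2,whs2,portA)): drop {truck_at(t2,portA)}, keep {in(p4,t2)}, require {truck_at(t2,whs2)}
    → {in(p4,t2), truck_at(t2,whs2)}
  through step 1 (drive(t2,portB,whs2)): drop {truck_at(t2,whs2)}, keep {in(p4,t2)}, require {truck_at(t2,portB)}
    → {in(p4,t2), truck_at(t2,portB)}

== RESULT ==
["in(p4,t2)", "truck_at(t2,portB)"]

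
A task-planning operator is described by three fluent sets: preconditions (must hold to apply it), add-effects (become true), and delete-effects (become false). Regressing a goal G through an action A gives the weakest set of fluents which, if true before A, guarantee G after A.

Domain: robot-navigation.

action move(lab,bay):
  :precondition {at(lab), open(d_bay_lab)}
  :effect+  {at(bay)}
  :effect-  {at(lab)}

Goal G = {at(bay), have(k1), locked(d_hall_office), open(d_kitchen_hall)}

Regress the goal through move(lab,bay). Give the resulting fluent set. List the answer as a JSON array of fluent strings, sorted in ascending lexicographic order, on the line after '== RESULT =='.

Regress:
  G ∩ del = {}  (empty — regression defined)
  G \ add = {at(bay), have(k1), locked(d_hall_office), open(d_kitchen_hall)} \ {at(bay)} = {have(k1), locked(d_hall_office), open(d_kitchen_hall)}
  ∪ pre   = {have(k1), locked(d_hall_office), open(d_kitchen_hall)} ∪ {at(lab), open(d_bay_lab)}
          = {at(lab), have(k1), locked(d_hall_office), open(d_bay_lab), open(d_kitchen_hall)}

== RESULT ==
["at(lab)", "have(k1)", "locked(d_hall_office)", "open(d_bay_lab)", "open(d_kitchen_hall)"]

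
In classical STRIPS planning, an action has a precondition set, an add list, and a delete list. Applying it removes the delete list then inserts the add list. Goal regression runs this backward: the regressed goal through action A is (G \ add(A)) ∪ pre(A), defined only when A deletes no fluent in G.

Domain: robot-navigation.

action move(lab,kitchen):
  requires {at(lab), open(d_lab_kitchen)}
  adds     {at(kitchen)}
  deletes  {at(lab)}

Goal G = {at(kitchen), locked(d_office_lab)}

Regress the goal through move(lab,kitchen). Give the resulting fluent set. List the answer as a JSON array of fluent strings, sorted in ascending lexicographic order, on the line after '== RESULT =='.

Compute (G \ add) ∪ pre:
  G ∩ del = {}  (empty — regression defined)
  G \ add = {at(kitchen), locked(d_office_lab)} \ {at(kitchen)} = {locked(d_office_lab)}
  ∪ pre   = {locked(d_office_lab)} ∪ {at(lab), open(d_lab_kitchen)}
          = {at(lab), locked(d_office_lab), open(d_lab_kitchen)}

== RESULT ==
["at(lab)", "locked(d_office_lab)", "open(d_lab_kitchen)"]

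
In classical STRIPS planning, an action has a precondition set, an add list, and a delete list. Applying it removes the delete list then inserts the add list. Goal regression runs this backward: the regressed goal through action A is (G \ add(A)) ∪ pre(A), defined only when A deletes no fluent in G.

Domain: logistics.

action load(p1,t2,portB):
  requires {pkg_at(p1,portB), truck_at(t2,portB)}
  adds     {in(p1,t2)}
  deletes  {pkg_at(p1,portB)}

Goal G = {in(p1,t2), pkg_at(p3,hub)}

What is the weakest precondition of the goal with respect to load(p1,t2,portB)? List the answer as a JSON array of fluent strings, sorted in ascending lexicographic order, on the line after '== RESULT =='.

Compute (G \ add) ∪ pre:
  G ∩ del = {}  (empty — regression defined)
  G \ add = {in(p1,t2), pkg_at(p3,hub)} \ {in(p1,t2)} = {pkg_at(p3,hub)}
  ∪ pre   = {pkg_at(p3,hub)} ∪ {pkg_at(p1,portB), truck_at(t2,portB)}
          = {pkg_at(p1,portB), pkg_at(p3,hub), truck_at(t2,portB)}

== RESULT ==
["pkg_at(p1,portB)", "pkg_at(p3,hub)", "truck_at(t2,portB)"]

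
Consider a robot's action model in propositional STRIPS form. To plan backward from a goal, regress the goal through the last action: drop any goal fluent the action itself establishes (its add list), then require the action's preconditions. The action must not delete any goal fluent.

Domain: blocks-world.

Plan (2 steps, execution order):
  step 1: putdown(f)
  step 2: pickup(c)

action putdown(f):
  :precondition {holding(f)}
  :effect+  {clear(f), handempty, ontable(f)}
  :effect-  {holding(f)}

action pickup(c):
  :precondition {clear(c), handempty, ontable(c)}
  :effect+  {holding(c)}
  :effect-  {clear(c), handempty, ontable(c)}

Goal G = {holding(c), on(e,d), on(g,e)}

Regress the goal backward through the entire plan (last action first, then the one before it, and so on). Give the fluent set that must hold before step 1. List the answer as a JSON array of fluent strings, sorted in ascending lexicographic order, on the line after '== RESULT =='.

Work backward from the goal:
  through step 2 (pickup(c)): drop {holding(c)}, keep {on(e,d), on(g,e)}, require {clear(c), handempty, ontable(c)}
    → {clear(c), handempty, on(e,d), on(g,e), ontable(c)}
  through step 1 (putdown(f)): drop {handempty}, keep {clear(c), on(e,d), on(g,e), ontable(c)}, require {holding(f)}
    → {clear(c), holding(f), on(e,d), on(g,e), ontable(c)}

== RESULT ==
["clear(c)", "holding(f)", "on(e,d)", "on(g,e)", "ontable(c)"]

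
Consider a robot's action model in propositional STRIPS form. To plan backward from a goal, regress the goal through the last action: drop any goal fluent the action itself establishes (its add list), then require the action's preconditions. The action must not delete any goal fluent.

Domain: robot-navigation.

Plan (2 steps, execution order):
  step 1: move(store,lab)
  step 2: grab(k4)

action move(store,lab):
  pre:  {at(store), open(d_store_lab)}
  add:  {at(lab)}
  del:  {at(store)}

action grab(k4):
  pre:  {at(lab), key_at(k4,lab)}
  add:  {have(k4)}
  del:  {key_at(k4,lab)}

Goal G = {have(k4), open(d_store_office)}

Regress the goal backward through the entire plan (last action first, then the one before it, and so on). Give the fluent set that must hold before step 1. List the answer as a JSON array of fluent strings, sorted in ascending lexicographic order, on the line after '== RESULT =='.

Regress step by step:
  through step 2 (grab(k4)): drop {have(k4)}, keep {open(d_store_office)}, require {at(lab), key_at(k4,lab)}
    → {at(lab), key_at(k4,lab), open(d_store_office)}
  through step 1 (move(store,lab)): drop {at(lab)}, keep {key_at(k4,lab), open(d_store_office)}, require {at(store), open(d_store_lab)}
    → {at(store), key_at(k4,lab), open(d_store_lab), open(d_store_office)}

== RESULT ==
["at(store)", "key_at(k4,lab)", "open(d_store_lab)", "open(d_store_office)"]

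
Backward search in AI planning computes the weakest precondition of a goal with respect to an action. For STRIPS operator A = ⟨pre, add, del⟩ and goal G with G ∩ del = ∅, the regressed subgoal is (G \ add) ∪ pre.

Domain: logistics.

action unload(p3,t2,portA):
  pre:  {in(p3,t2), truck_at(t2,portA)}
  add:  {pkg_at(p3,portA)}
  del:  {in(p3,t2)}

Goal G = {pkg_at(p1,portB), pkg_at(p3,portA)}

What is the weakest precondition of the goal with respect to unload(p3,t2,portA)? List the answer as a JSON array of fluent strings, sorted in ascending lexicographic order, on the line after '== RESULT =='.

Compute (G \ add) ∪ pre:
  G ∩ del = {}  (empty — regression defined)
  G \ add = {pkg_at(p1,portB), pkg_at(p3,portA)} \ {pkg_at(p3,portA)} = {pkg_at(p1,portB)}
  ∪ pre   = {pkg_at(p1,portB)} ∪ {in(p3,t2), truck_at(t2,portA)}
          = {in(p3,t2), pkg_at(p1,portB), truck_at(t2,portA)}

== RESULT ==
["in(p3,t2)", "pkg_at(p1,portB)", "truck_at(t2,portA)"]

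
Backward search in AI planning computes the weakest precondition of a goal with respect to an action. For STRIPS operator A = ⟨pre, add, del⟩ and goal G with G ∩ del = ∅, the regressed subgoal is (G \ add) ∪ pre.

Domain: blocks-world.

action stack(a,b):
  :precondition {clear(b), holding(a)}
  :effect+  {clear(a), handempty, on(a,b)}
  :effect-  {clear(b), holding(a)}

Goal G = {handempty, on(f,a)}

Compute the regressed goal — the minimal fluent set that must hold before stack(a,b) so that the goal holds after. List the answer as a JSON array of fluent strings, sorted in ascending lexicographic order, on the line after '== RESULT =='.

Compute (G \ add) ∪ pre:
  G ∩ del = {}  (empty — regression defined)
  G \ add = {handempty, on(f,a)} \ {clear(a), handempty, on(a,b)} = {on(f,a)}
  ∪ pre   = {on(f,a)} ∪ {clear(b), holding(a)}
          = {clear(b), holding(a), on(f,a)}

== RESULT ==
["clear(b)", "holding(a)", "on(f,a)"]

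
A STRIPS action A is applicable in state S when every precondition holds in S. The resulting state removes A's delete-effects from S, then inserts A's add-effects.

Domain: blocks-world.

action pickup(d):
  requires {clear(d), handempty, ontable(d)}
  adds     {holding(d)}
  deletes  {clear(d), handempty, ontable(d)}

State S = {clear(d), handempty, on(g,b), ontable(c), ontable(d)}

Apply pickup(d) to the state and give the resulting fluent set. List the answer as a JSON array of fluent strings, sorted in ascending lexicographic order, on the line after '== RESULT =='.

Progress:
  pre ⊆ S: {clear(d), handempty, ontable(d)} ⊆ S  — applicable
  S \ del = {on(g,b), ontable(c)}
  ∪ add   = {holding(d), on(g,b), ontable(c)}

== RESULT ==
["holding(d)", "on(g,b)", "ontable(c)"]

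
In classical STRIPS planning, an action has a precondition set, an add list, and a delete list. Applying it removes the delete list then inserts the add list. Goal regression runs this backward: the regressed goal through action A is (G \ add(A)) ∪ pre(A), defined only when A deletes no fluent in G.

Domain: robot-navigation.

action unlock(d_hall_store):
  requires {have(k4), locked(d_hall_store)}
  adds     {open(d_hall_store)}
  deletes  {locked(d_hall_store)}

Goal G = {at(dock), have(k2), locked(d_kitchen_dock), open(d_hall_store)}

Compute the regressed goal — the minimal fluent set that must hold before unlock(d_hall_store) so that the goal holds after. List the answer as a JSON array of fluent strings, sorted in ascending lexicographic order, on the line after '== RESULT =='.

Compute (G \ add) ∪ pre:
  G ∩ del = {}  (empty — regression defined)
  G \ add = {at(dock), have(k2), locked(d_kitchen_dock), open(d_hall_store)} \ {open(d_hall_store)} = {at(dock), have(k2), locked(d_kitchen_dock)}
  ∪ pre   = {at(dock), have(k2), locked(d_kitchen_dock)} ∪ {have(k4), locked(d_hall_store)}
          = {at(dock), have(k2), have(k4), locked(d_hall_store), locked(d_kitchen_dock)}

== RESULT ==
["at(dock)", "have(k2)", "have(k4)", "locked(d_hall_store)", "locked(d_kitchen_dock)"]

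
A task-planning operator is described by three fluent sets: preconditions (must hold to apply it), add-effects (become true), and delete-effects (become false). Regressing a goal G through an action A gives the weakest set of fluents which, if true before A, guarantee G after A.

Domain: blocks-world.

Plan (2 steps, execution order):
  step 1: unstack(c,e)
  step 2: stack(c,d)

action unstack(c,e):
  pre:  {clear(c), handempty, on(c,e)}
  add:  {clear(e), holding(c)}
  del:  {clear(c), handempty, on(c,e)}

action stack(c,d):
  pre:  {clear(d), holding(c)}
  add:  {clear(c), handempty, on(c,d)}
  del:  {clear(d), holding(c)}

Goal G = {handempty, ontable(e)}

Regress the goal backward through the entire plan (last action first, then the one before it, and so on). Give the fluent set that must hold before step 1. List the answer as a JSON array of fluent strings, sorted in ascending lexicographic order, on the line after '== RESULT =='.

Work backward from the goal:
  through step 2 (stack(c,d)): drop {handempty}, keep {ontable(e)}, require {clear(d), holding(c)}
    → {clear(d), holding(c), ontable(e)}
  through step 1 (unstack(c,e)): drop {holding(c)}, keep {clear(d), ontable(e)}, require {clear(c), handempty, on(c,e)}
    → {clear(c), clear(d), handempty, on(c,e), ontable(e)}

== RESULT ==
["clear(c)", "clear(d)", "handempty", "on(c,e)", "ontable(e)"]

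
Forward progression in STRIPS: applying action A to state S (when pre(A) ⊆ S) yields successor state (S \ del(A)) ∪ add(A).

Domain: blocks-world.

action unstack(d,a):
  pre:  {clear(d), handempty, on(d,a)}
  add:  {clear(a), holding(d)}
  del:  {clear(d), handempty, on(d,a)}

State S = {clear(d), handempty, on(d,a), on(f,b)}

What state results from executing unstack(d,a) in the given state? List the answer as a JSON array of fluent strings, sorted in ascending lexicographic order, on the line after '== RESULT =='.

Compute (S \ del) ∪ add:
  pre ⊆ S: {clear(d), handempty, on(d,a)} ⊆ S  — applicable
  S \ del = {on(f,b)}
  ∪ add   = {clear(a), holding(d), on(f,b)}

== RESULT ==
["clear(a)", "holding(d)", "on(f,b)"]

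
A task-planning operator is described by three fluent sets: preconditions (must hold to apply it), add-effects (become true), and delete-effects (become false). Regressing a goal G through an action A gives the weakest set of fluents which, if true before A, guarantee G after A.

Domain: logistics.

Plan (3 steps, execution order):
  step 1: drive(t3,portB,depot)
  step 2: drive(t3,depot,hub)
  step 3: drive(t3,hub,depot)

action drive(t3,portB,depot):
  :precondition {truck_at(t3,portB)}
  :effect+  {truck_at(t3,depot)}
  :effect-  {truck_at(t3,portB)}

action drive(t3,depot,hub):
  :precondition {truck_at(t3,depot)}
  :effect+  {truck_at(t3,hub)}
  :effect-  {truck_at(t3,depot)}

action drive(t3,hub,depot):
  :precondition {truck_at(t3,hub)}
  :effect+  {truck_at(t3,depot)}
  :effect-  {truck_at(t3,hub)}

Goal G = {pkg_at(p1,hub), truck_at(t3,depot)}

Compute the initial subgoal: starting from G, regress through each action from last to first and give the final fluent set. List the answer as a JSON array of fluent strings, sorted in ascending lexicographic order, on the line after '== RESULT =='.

Work backward from the goal:
  through step 3 (drive(t3,hub,depot)): drop {truck_at(t3,depot)}, keep {pkg_at(p1,hub)}, require {truck_at(t3,hub)}
    → {pkg_at(p1,hub), truck_at(t3,hub)}
  through step 2 (drive(t3,depot,hub)): drop {truck_at(t3,hub)}, keep {pkg_at(p1,hub)}, require {truck_at(t3,depot)}
    → {pkg_at(p1,hub), truck_at(t3,depot)}
  through step 1 (drive(t3,portB,depot)): drop {truck_at(t3,depot)}, keep {pkg_at(p1,hub)}, require {truck_at(t3,portB)}
    → {pkg_at(p1,hub), truck_at(t3,portB)}

== RESULT ==
["pkg_at(p1,hub)", "truck_at(t3,portB)"]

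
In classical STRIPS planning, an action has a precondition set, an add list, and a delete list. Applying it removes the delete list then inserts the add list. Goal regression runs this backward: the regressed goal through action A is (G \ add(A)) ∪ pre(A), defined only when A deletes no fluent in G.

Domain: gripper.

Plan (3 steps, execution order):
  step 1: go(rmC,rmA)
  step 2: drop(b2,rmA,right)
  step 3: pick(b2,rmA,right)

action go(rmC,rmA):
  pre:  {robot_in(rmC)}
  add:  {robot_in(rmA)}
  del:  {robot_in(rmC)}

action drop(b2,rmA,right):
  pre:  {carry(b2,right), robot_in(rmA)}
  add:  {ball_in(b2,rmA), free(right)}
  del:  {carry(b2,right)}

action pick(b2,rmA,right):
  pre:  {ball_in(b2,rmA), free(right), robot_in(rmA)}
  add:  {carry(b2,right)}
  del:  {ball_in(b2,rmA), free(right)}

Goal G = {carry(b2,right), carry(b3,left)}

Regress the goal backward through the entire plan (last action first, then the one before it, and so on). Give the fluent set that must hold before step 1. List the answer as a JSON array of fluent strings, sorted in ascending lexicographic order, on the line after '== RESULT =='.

Regress step by step:
  through step 3 (pick(b2,rmA,right)): drop {carry(b2,right)}, keep {carry(b3,left)}, require {ball_in(b2,rmA), free(right), robot_in(rmA)}
    → {ball_in(b2,rmA), carry(b3,left), free(right), robot_in(rmA)}
  through step 2 (drop(b2,rmA,right)): drop {ball_in(b2,rmA), free(right)}, keep {carry(b3,left), robot_in(rmA)}, require {carry(b2,right), robot_in(rmA)}
    → {carry(b2,right), carry(b3,left), robot_in(rmA)}
  through step 1 (go(rmC,rmA)): drop {robot_in(rmA)}, keep {carry(b2,right), carry(b3,left)}, require {robot_in(rmC)}
    → {carry(b2,right), carry(b3,left), robot_in(rmC)}

== RESULT ==
["carry(b2,right)", "carry(b3,left)", "robot_in(rmC)"]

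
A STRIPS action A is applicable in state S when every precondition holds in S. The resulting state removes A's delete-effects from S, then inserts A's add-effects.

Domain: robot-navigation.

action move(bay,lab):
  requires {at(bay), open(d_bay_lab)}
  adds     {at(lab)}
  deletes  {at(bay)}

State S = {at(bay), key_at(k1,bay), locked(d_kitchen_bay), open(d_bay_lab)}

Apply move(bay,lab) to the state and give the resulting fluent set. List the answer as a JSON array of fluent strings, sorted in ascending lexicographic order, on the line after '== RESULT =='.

Progress:
  pre ⊆ S: {at(bay), open(d_bay_lab)} ⊆ S  — applicable
  S \ del = {key_at(k1,bay), locked(d_kitchen_bay), open(d_bay_lab)}
  ∪ add   = {at(lab), key_at(k1,bay), locked(d_kitchen_bay), open(d_bay_lab)}

== RESULT ==
["at(lab)", "key_at(k1,bay)", "locked(d_kitchen_bay)", "open(d_bay_lab)"]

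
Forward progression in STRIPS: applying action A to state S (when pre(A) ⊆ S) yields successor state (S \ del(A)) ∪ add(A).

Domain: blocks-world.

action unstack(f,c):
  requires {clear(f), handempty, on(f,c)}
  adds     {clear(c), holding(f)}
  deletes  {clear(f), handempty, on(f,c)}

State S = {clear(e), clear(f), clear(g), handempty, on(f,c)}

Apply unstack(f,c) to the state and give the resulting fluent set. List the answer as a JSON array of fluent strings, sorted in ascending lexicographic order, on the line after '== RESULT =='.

Compute (S \ del) ∪ add:
  pre ⊆ S: {clear(f), handempty, on(f,c)} ⊆ S  — applicable
  S \ del = {clear(e), clear(g)}
  ∪ add   = {clear(c), clear(e), clear(g), holding(f)}

== RESULT ==
["clear(c)", "clear(e)", "clear(g)", "holding(f)"]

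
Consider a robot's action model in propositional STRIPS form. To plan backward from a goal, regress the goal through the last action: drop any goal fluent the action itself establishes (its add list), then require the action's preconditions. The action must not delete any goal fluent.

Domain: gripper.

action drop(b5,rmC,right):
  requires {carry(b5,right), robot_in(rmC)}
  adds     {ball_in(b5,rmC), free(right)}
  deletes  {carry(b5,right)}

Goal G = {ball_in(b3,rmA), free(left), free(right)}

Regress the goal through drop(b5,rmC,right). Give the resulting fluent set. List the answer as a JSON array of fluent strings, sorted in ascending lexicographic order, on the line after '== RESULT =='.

Compute (G \ add) ∪ pre:
  G ∩ del = {}  (empty — regression defined)
  G \ add = {ball_in(b3,rmA), free(left), free(right)} \ {ball_in(b5,rmC), free(right)} = {ball_in(b3,rmA), free(left)}
  ∪ pre   = {ball_in(b3,rmA), free(left)} ∪ {carry(b5,right), robot_in(rmC)}
          = {ball_in(b3,rmA), carry(b5,right), free(left), robot_in(rmC)}

== RESULT ==
["ball_in(b3,rmA)", "carry(b5,right)", "free(left)", "robot_in(rmC)"]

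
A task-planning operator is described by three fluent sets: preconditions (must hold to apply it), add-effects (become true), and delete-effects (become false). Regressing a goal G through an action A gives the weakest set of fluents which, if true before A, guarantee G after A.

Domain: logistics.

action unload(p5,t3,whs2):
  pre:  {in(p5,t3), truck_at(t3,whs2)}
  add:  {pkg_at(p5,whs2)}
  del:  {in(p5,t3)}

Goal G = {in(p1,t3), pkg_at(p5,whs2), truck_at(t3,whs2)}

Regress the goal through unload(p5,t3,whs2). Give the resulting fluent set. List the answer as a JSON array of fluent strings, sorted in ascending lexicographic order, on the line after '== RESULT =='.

Regress:
  G ∩ del = {}  (empty — regression defined)
  G \ add = {in(p1,t3), pkg_at(p5,whs2), truck_at(t3,whs2)} \ {pkg_at(p5,whs2)} = {in(p1,t3), truck_at(t3,whs2)}
  ∪ pre   = {in(p1,t3), truck_at(t3,whs2)} ∪ {in(p5,t3), truck_at(t3,whs2)}
          = {in(p1,t3), in(p5,t3), truck_at(t3,whs2)}

== RESULT ==
["in(p1,t3)", "in(p5,t3)", "truck_at(t3,whs2)"]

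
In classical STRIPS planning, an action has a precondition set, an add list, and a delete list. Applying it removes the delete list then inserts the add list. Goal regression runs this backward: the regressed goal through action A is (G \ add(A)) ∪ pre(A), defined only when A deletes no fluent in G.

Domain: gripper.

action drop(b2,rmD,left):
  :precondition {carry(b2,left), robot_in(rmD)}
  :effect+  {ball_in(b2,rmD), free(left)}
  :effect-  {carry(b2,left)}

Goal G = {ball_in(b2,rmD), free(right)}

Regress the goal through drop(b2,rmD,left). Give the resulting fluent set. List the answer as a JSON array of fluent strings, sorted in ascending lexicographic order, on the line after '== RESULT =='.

Compute (G \ add) ∪ pre:
  G ∩ del = {}  (empty — regression defined)
  G \ add = {ball_in(b2,rmD), free(right)} \ {ball_in(b2,rmD), free(left)} = {free(right)}
  ∪ pre   = {free(right)} ∪ {carry(b2,left), robot_in(rmD)}
          = {carry(b2,left), free(right), robot_in(rmD)}

== RESULT ==
["carry(b2,left)", "free(right)", "robot_in(rmD)"]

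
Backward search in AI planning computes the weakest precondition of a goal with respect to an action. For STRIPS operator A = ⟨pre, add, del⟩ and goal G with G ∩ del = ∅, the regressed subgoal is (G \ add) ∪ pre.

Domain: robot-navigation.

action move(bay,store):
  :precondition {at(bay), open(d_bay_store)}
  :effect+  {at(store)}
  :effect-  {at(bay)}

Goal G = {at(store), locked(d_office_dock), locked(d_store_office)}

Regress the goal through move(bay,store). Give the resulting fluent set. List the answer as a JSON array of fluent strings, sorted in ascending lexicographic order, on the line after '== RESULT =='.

Compute (G \ add) ∪ pre:
  G ∩ del = {}  (empty — regression defined)
  G \ add = {at(store), locked(d_office_dock), locked(d_store_office)} \ {at(store)} = {locked(d_office_dock), locked(d_store_office)}
  ∪ pre   = {locked(d_office_dock), locked(d_store_office)} ∪ {at(bay), open(d_bay_store)}
          = {at(bay), locked(d_office_dock), locked(d_store_office), open(d_bay_store)}

== RESULT ==
["at(bay)", "locked(d_office_dock)", "locked(d_store_office)", "open(d_bay_store)"]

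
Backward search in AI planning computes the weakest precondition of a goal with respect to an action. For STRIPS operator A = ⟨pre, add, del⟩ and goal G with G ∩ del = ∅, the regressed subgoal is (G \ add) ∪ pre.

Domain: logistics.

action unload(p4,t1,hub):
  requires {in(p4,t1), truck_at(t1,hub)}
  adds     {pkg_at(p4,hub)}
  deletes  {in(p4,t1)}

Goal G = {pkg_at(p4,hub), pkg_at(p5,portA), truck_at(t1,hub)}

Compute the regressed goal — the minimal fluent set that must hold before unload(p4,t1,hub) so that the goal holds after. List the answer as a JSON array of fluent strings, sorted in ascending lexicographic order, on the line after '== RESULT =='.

Regress:
  G ∩ del = {}  (empty — regression defined)
  G \ add = {pkg_at(p4,hub), pkg_at(p5,portA), truck_at(t1,hub)} \ {pkg_at(p4,hub)} = {pkg_at(p5,portA), truck_at(t1,hub)}
  ∪ pre   = {pkg_at(p5,portA), truck_at(t1,hub)} ∪ {in(p4,t1), truck_at(t1,hub)}
          = {in(p4,t1), pkg_at(p5,portA), truck_at(t1,hub)}

== RESULT ==
["in(p4,t1)", "pkg_at(p5,portA)", "truck_at(t1,hub)"]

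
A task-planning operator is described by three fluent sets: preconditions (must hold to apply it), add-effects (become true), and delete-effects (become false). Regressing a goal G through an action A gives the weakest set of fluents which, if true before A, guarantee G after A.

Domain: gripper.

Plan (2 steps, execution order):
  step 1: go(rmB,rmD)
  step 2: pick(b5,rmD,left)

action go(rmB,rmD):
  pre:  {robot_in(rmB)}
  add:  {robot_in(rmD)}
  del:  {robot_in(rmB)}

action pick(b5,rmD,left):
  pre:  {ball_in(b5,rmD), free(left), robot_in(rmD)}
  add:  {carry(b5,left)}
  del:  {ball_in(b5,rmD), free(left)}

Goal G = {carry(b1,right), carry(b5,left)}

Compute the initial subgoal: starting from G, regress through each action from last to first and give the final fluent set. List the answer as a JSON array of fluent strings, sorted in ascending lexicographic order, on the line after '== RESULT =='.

Regress step by step:
  through step 2 (pick(b5,rmD,left)): drop {carry(b5,left)}, keep {carry(b1,right)}, require {ball_in(b5,rmD), free(left), robot_in(rmD)}
    → {ball_in(b5,rmD), carry(b1,right), free(left), robot_in(rmD)}
  through step 1 (go(rmB,rmD)): drop {robot_in(rmD)}, keep {ball_in(b5,rmD), carry(b1,right), free(left)}, require {robot_in(rmB)}
    → {ball_in(b5,rmD), carry(b1,right), free(left), robot_in(rmB)}

== RESULT ==
["ball_in(b5,rmD)", "carry(b1,right)", "free(left)", "robot_in(rmB)"]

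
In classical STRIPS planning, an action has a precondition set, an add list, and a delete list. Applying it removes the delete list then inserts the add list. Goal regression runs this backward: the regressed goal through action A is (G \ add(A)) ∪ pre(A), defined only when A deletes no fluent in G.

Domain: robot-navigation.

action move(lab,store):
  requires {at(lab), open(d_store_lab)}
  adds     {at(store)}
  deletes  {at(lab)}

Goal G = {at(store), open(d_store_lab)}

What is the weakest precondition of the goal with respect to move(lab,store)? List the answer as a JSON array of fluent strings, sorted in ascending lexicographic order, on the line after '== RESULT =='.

Compute (G \ add) ∪ pre:
  G ∩ del = {}  (empty — regression defined)
  G \ add = {at(store), open(d_store_lab)} \ {at(store)} = {open(d_store_lab)}
  ∪ pre   = {open(d_store_lab)} ∪ {at(lab), open(d_store_lab)}
          = {at(lab), open(d_store_lab)}

== RESULT ==
["at(lab)", "open(d_store_lab)"]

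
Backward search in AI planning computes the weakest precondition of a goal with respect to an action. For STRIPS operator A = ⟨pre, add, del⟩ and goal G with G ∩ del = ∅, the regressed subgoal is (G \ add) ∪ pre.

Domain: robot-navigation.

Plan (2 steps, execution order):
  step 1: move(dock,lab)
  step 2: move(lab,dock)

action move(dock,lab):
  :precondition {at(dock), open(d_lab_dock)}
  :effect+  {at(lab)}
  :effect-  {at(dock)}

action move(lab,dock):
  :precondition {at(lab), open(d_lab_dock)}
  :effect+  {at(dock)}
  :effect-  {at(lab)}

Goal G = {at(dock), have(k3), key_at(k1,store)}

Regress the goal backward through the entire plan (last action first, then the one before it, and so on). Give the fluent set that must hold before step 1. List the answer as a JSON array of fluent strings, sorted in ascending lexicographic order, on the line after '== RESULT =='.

Regress step by step:
  through step 2 (move(lab,dock)): drop {at(dock)}, keep {have(k3), key_at(k1,store)}, require {at(lab), open(d_lab_dock)}
    → {at(lab), have(k3), key_at(k1,store), open(d_lab_dock)}
  through step 1 (move(dock,lab)): drop {at(lab)}, keep {have(k3), key_at(k1,store), open(d_lab_dock)}, require {at(dock), open(d_lab_dock)}
    → {at(dock), have(k3), key_at(k1,store), open(d_lab_dock)}

== RESULT ==
["at(dock)", "have(k3)", "key_at(k1,store)", "open(d_lab_dock)"]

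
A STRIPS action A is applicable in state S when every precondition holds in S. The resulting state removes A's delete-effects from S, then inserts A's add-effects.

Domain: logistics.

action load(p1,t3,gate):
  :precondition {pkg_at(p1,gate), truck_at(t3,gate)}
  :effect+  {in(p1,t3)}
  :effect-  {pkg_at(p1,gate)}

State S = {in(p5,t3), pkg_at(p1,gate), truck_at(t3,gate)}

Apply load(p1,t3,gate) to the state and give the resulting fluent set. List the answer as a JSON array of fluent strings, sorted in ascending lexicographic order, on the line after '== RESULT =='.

Compute (S \ del) ∪ add:
  pre ⊆ S: {pkg_at(p1,gate), truck_at(t3,gate)} ⊆ S  — applicable
  S \ del = {in(p5,t3), truck_at(t3,gate)}
  ∪ add   = {in(p1,t3), in(p5,t3), truck_at(t3,gate)}

== RESULT ==
["in(p1,t3)", "in(p5,t3)", "truck_at(t3,gate)"]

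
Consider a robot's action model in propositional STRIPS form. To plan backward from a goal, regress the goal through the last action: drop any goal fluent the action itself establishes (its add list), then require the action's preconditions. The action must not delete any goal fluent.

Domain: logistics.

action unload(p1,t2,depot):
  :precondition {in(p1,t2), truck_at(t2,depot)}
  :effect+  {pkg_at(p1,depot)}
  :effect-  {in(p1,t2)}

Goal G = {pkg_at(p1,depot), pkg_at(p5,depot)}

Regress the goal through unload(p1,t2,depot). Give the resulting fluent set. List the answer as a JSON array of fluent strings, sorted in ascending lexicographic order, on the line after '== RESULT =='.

Regress:
  G ∩ del = {}  (empty — regression defined)
  G \ add = {pkg_at(p1,depot), pkg_at(p5,depot)} \ {pkg_at(p1,depot)} = {pkg_at(p5,depot)}
  ∪ pre   = {pkg_at(p5,depot)} ∪ {in(p1,t2), truck_at(t2,depot)}
          = {in(p1,t2), pkg_at(p5,depot), truck_at(t2,depot)}

== RESULT ==
["in(p1,t2)", "pkg_at(p5,depot)", "truck_at(t2,depot)"]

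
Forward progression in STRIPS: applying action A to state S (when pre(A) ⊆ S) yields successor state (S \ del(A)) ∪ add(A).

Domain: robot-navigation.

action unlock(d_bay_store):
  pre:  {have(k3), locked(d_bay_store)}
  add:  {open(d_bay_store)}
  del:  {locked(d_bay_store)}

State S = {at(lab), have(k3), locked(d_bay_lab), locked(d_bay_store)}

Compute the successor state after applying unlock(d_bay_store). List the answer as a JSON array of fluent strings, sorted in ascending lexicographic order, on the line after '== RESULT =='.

Progress:
  pre ⊆ S: {have(k3), locked(d_bay_store)} ⊆ S  — applicable
  S \ del = {at(lab), have(k3), locked(d_bay_lab)}
  ∪ add   = {at(lab), have(k3), locked(d_bay_lab), open(d_bay_store)}

== RESULT ==
["at(lab)", "have(k3)", "locked(d_bay_lab)", "open(d_bay_store)"]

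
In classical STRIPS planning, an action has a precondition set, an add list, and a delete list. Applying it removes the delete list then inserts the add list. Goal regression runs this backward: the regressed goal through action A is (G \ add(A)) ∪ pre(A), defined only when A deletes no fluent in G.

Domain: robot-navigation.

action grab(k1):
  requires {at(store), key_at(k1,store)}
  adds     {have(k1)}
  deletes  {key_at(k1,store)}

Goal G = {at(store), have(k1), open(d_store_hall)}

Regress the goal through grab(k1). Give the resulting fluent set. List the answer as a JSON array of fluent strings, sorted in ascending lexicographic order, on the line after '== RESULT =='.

Compute (G \ add) ∪ pre:
  G ∩ del = {}  (empty — regression defined)
  G \ add = {at(store), have(k1), open(d_store_hall)} \ {have(k1)} = {at(store), open(d_store_hall)}
  ∪ pre   = {at(store), open(d_store_hall)} ∪ {at(store), key_at(k1,store)}
          = {at(store), key_at(k1,store), open(d_store_hall)}

== RESULT ==
["at(store)", "key_at(k1,store)", "open(d_store_hall)"]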